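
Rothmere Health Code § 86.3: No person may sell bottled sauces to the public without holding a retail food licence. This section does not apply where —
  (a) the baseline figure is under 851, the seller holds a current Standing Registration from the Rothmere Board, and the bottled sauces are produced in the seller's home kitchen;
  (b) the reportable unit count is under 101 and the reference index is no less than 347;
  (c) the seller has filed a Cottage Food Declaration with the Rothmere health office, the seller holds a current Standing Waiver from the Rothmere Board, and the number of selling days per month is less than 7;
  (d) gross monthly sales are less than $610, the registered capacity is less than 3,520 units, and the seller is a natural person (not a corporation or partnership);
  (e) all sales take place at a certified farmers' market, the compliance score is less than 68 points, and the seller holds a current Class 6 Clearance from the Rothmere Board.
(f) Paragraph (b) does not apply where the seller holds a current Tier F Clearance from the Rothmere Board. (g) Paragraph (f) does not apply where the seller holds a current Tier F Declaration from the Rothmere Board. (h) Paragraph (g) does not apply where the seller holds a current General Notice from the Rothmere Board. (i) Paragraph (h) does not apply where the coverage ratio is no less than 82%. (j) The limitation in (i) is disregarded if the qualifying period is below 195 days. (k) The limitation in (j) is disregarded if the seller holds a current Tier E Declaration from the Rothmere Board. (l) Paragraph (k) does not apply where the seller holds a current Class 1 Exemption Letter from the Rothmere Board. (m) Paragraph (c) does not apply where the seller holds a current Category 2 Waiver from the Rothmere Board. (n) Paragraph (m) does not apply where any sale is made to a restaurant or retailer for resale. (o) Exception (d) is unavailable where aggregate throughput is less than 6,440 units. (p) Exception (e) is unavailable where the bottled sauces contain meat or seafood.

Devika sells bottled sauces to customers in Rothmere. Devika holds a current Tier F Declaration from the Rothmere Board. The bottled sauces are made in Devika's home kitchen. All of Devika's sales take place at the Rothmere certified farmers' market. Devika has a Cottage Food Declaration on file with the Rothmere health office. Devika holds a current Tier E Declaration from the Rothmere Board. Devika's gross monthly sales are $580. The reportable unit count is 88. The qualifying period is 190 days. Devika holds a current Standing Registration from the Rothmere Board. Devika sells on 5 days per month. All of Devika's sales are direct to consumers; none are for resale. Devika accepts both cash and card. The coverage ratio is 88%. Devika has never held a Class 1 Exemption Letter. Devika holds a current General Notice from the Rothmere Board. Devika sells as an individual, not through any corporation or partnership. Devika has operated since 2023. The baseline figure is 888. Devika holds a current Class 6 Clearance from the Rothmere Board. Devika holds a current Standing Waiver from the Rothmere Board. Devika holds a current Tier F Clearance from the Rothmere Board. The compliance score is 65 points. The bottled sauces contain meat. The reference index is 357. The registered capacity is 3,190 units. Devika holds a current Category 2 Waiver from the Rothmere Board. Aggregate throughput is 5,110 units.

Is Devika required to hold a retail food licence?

Exception (a) fails — the baseline figure is 888, not under 851.
All of (b)'s requirements are met (the reportable unit count is 88, under the 101 limit; the reference index is 357, meeting the 347 threshold). Considering the limiting provisions: (f) would limit (b) — a current Tier F Clearance is held — but (g) sets (f) aside: (g) applies — a current Tier F Declaration is held. (h) would limit (g) — a current General Notice is held — but (i) sets (h) aside: (i) operates against (h): the coverage ratio is 88%, meeting the 82% threshold. (j) would limit (i) — the qualifying period is 190 days, below the 195 days limit — but (k) sets (j) aside: (k) operates against (j): a current Tier E Declaration is held. (l), which would lift (k), is inapplicable — there is no Class 1 Exemption Letter in force. Exception (b) stands.
All of (c)'s requirements are met (a Cottage Food Declaration is on file; a current Standing Waiver is held; the number of selling days per month is 5, less than the 7 limit). But applying paragraphs (m)–(n): (m) is engaged — a current Category 2 Waiver is held. (n) is inapplicable (no sales are for resale), so (m) stands. (c) is therefore removed.
Exception (d) is satisfied on its face — gross monthly sales are $580, less than the $610 limit; the registered capacity is 3,190 units, less than the 3,520 units limit; the seller is a natural person. But applying paragraph (o): (o) operates against (d): aggregate throughput is 5,110 units, less than the 6,440 units limit. So (d) is unavailable.
Exception (e)'s conditions are all satisfied: all sales are at a certified farmers' market; the compliance score is 65 points, less than the 68 points limit; a current Class 6 Clearance is held. Turning to paragraph (p): (p) is engaged — the bottled sauces contain meat. (e) is therefore removed.

No — exception (b) applies; Devika is not required to hold a retail food licence.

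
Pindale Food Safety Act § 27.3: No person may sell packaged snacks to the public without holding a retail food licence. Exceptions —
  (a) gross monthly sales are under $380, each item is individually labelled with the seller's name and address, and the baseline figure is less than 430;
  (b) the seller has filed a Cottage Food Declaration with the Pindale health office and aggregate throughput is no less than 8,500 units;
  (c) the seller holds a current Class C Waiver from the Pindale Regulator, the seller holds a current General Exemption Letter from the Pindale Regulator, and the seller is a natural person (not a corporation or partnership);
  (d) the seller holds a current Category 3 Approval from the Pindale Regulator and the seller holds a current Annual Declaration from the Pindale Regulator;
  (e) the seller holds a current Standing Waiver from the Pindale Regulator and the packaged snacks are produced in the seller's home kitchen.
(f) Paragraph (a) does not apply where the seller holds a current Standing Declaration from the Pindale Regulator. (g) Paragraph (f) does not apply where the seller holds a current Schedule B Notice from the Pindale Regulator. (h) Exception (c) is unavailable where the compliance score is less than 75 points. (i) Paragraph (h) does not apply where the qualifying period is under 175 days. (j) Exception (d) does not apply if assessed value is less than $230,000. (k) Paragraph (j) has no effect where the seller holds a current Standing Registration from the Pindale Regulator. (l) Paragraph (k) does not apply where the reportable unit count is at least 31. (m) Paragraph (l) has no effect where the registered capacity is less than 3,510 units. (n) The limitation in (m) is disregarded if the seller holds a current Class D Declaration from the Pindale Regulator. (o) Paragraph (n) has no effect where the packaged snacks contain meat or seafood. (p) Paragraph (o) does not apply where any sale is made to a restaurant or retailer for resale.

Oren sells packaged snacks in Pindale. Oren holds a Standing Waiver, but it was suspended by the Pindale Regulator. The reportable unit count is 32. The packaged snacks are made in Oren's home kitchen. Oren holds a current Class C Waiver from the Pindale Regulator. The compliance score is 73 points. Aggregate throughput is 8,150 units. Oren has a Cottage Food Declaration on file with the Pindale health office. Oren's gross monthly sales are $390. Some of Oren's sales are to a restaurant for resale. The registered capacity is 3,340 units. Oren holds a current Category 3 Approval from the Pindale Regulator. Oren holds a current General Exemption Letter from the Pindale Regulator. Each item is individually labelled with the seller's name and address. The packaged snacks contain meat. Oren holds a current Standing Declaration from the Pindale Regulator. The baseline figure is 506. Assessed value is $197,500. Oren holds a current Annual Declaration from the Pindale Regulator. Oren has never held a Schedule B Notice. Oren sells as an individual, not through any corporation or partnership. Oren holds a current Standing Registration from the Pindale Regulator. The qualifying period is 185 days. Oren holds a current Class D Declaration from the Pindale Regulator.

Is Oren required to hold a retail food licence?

Exception (a) requires that gross monthly sales are under $380; but gross monthly sales are $390, not under $380, so (a) is unavailable.
Exception (b) requires that aggregate throughput is no less than 8,500 units; but aggregate throughput is 8,150 units, short of 8,500 units, so (b) is unavailable.
Exception (c): a current Class C Waiver is held; a current General Exemption Letter is held; the seller is a natural person — every condition holds. Turning to paragraphs (h)–(i): (h) applies — the compliance score is 73 points, less than the 75 points limit. (i) is inapplicable (the qualifying period is 185 days, not under 175 days), so (h) stands. So (c) is unavailable.
Exception (d) is satisfied on its face — a current Category 3 Approval is held; a current Annual Declaration is held. But: (j) operates against (d): assessed value is $197,500, less than the $230,000 limit. (k) would limit (j) — a current Standing Registration is held — but (l) sets (k) aside: (l) is triggered — the reportable unit count is 32, meeting the 31 threshold. (m) is engaged (the registered capacity is 3,340 units, less than the 3,510 units limit), but is overridden by (n): (n) operates against (m): a current Class D Declaration is held. (o) is engaged (the packaged snacks contain meat), but is overridden by (p): (p) is triggered — some sales are to a restaurant for resale. (d) is therefore removed.
Exception (e) fails — there is no Standing Waiver in force.
Every exception is unavailable, so the rule governs.

Yes — Oren must hold a retail food licence.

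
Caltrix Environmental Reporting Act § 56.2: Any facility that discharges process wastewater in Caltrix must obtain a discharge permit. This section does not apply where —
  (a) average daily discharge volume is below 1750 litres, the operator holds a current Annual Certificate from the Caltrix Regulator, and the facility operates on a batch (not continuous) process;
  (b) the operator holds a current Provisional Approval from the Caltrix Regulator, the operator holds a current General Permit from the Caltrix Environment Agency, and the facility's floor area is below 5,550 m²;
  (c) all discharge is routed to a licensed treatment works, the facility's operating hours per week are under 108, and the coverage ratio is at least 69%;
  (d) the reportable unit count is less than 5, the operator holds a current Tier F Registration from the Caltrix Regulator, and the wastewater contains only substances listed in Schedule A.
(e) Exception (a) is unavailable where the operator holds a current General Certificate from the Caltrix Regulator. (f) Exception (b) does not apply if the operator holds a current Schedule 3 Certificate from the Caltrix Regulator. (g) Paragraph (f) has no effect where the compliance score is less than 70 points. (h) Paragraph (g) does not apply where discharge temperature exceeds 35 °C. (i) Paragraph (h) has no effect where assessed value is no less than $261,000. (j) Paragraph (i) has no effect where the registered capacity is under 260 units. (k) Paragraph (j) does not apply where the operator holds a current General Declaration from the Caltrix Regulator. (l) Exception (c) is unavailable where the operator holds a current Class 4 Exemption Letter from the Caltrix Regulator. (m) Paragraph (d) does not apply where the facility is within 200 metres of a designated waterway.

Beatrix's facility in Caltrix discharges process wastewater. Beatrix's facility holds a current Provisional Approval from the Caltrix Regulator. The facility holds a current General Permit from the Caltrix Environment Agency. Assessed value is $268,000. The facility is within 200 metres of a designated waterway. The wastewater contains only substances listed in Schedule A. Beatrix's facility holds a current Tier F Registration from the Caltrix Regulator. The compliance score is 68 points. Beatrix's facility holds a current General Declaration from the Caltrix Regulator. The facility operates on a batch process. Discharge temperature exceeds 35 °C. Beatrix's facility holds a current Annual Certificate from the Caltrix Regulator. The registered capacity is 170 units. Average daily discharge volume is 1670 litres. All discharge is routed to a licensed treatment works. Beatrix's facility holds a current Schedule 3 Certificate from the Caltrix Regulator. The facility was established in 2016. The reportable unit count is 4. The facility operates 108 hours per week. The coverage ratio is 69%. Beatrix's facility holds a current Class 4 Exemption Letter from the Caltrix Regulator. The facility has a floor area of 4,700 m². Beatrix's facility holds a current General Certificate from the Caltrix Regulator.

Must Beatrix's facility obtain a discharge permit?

All of (a)'s requirements are met (average daily discharge volume is 1670 litres, below the 1750 litres limit; a current Annual Certificate is held; the facility operates on a batch process). But applying paragraph (e): (e) is engaged — a current General Certificate is held. Exception (a) does not apply.
Exception (b)'s conditions are all satisfied: a current Provisional Approval is held; a current General Permit is held; the facility's floor area is 4,700 m², below the 5,550 m² limit. Applying paragraphs (f)–(k): (f) would limit (b) — a current Schedule 3 Certificate is held — but (g) sets (f) aside: (g) operates against (f): the compliance score is 68 points, less than the 70 points limit. (h) would limit (g) — discharge temperature exceeds 35 °C — but (i) sets (h) aside: (i) operates against (h): assessed value is $268,000, meeting the $261,000 threshold. (j) would limit (i) — the registered capacity is 170 units, under the 260 units limit — but (k) sets (j) aside: (k) operates — a current General Declaration is held. So (b) applies.
Exception (c) fails — the facility's operating hours per week are 108, not under 108.
Exception (d) is satisfied on its face — the reportable unit count is 4, less than the 5 limit; a current Tier F Registration is held; the wastewater is Schedule-A-only. But applying paragraph (m): (m) operates against (d): the facility is within 200 m of a designated waterway. Exception (d) does not apply.

No — exception (b) applies; Beatrix's facility is not required to obtain a discharge permit.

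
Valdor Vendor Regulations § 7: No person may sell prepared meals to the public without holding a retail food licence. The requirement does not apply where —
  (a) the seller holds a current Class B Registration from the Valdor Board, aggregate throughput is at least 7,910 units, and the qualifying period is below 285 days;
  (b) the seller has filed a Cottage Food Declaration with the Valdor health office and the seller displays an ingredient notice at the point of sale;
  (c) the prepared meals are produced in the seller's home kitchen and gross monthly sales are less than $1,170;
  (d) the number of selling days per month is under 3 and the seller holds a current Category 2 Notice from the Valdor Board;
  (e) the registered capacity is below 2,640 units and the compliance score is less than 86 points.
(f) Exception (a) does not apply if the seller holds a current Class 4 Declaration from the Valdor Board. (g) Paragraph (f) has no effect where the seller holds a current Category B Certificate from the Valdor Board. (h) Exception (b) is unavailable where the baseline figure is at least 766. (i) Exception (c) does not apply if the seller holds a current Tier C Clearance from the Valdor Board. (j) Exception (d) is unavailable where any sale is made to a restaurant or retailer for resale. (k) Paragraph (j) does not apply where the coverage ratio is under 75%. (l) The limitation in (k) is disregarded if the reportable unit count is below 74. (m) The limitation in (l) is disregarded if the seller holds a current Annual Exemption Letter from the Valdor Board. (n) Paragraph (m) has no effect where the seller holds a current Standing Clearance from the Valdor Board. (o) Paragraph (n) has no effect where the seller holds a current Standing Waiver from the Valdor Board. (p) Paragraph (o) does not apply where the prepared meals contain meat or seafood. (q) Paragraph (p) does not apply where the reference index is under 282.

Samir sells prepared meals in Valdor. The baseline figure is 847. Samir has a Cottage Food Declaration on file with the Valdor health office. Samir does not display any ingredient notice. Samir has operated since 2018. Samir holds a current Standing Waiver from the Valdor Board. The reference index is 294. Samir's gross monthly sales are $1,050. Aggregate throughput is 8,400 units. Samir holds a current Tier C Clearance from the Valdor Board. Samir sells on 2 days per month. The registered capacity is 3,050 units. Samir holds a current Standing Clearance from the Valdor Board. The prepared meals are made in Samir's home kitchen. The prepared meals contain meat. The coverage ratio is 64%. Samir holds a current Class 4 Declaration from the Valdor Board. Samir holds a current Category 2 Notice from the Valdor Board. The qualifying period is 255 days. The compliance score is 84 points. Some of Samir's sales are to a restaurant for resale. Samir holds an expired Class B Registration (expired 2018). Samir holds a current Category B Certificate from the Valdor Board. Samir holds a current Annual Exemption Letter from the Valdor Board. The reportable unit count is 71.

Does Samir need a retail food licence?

Exception (a) requires that the seller holds a current Class B Registration from the Valdor Board; but the Class B Registration is not current, so (a) is unavailable.
Exception (b) requires that the seller displays an ingredient notice at the point of sale; but no ingredient notice is displayed, so (b) is unavailable.
Exception (c) is satisfied on its face — the prepared meals are home-kitchen produced; gross monthly sales are $1,050, less than the $1,170 limit. Turning to paragraph (i): (i) is triggered — a current Tier C Clearance is held. (c) is therefore removed.
Exception (d): the number of selling days per month is 2, under the 3 limit; a current Category 2 Notice is held — every condition holds. Turning to paragraphs (j)–(q): (j) operates against (d): some sales are to a restaurant for resale. (k) operates (the coverage ratio is 64%, under the 75% limit), but is itself disapplied by (l): (l) operates against (k): the reportable unit count is 71, below the 74 limit. (m) would limit (l) — a current Annual Exemption Letter is held — but (n) sets (m) aside: (n) operates — a current Standing Clearance is held. (o) would limit (n) — a current Standing Waiver is held — but (p) sets (o) aside: (p) applies — the prepared meals contain meat. (q), which would lift (p), is not engaged — the reference index is 294, not under 282. So (d) is unavailable.
Exception (e) does not apply: the registered capacity is 3,050 units, not below 2,640 units.
No exception is made out. Samir falls within the general rule.

Yes — Samir must hold a retail food licence.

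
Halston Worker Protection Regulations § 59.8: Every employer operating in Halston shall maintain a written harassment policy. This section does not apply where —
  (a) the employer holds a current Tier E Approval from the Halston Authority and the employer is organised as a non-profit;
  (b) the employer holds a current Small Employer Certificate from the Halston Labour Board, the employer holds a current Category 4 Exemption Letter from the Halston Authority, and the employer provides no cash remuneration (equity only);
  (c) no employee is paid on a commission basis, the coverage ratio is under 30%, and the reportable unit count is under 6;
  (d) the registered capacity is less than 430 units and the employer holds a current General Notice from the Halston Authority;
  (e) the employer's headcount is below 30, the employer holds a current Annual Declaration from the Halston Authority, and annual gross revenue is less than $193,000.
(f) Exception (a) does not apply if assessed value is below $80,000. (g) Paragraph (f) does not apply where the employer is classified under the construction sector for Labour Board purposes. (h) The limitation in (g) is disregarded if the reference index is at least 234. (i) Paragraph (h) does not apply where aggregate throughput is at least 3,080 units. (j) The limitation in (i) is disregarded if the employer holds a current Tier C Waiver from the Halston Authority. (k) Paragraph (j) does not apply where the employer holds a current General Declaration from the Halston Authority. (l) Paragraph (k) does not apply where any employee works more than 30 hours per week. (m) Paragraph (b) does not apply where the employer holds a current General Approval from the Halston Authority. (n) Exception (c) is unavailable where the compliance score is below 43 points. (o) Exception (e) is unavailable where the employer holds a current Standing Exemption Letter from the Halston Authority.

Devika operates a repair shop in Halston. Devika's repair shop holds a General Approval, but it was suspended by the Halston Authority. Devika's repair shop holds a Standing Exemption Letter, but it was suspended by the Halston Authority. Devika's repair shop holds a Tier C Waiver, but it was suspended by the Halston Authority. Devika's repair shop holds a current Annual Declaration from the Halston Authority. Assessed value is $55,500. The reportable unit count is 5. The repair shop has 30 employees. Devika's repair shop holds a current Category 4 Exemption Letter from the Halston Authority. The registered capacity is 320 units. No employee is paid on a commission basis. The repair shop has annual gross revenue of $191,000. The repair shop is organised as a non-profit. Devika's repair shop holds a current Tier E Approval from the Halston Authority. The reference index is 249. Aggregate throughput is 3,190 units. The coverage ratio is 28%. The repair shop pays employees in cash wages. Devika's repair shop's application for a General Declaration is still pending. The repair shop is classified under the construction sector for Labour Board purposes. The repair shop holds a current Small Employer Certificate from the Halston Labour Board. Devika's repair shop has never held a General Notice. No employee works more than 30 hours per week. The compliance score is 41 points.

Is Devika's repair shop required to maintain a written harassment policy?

Exception (a): a current Tier E Approval is held; the employer is a non-profit — every condition holds. Applying paragraphs (f)–(l): (f) would limit (a) — assessed value is $55,500, below the $80,000 limit — but (g) sets (f) aside: (g) operates against (f): the repair shop is classified under the construction sector. (h) would limit (g) — the reference index is 249, meeting the 234 threshold — but (i) sets (h) aside: (i) operates against (h): aggregate throughput is 3,190 units, meeting the 3,080 units threshold. (j), which would lift (i), does not operate here — the Tier C Waiver is not current. Exception (a) stands.
Exception (b) requires that the employer provides no cash remuneration (equity only); but employees are paid cash wages, so (b) is unavailable.
Exception (c)'s conditions are all satisfied: no employee is paid on commission; the coverage ratio is 28%, under the 30% limit; the reportable unit count is 5, under the 6 limit. But: (n) operates against (c): the compliance score is 41 points, below the 43 points limit. (c) is therefore removed.
Exception (d) requires that the employer holds a current General Notice from the Halston Authority; but the General Notice is not current, so (d) is unavailable.
Exception (e) requires that the employer's headcount is below 30; but the employer's headcount is 30, not below 30, so (e) is unavailable.

No — exception (a) applies; Devika's repair shop is not required to maintain a written harassment policy.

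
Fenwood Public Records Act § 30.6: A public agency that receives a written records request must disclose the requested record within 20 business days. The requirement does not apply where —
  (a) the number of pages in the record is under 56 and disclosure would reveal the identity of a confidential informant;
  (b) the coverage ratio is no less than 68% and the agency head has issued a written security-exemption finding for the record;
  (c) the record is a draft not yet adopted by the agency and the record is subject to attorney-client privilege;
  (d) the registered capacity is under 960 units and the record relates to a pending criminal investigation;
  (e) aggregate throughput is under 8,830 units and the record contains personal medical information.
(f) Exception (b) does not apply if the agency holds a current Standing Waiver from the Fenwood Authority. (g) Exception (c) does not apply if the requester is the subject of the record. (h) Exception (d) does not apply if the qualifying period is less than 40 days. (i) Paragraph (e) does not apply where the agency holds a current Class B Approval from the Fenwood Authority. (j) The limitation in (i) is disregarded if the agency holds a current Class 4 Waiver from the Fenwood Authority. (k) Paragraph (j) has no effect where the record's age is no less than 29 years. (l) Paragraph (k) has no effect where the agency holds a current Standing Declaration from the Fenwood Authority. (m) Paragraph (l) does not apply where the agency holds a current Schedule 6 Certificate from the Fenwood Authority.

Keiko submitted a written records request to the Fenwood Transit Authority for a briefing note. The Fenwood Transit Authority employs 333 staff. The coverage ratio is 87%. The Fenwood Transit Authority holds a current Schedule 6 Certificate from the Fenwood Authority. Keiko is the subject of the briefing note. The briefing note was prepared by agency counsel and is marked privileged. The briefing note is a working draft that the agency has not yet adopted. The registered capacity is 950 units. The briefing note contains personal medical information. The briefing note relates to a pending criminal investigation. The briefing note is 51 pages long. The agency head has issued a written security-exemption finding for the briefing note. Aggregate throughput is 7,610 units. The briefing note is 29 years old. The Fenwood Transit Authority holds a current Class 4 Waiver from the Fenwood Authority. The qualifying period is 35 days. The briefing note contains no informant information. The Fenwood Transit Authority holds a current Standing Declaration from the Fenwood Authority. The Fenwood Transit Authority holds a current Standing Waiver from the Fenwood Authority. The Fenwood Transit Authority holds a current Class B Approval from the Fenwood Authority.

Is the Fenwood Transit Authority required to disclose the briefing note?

Exception (a) requires that disclosure would reveal the identity of a confidential informant; but the briefing note contains no informant information, so (a) is unavailable.
All of (b)'s requirements are met (the coverage ratio is 87%, meeting the 68% threshold; a written security-exemption finding has been issued). Turning to paragraph (f): (f) operates against (b): a current Standing Waiver is held. Exception (b) does not apply.
Exception (c)'s conditions are all satisfied: the briefing note is an unadopted draft; the briefing note is privileged. Turning to paragraph (g): (g) operates — Keiko is the subject of the briefing note. (c) is therefore removed.
Exception (d): the registered capacity is 950 units, under the 960 units limit; the briefing note relates to a pending investigation — every condition holds. But applying paragraph (h): (h) applies — the qualifying period is 35 days, less than the 40 days limit. (d) is therefore removed.
Exception (e): aggregate throughput is 7,610 units, under the 8,830 units limit; the briefing note contains personal medical information — every condition holds. Turning to paragraphs (i)–(m): (i) operates against (e): a current Class B Approval is held. (j) would limit (i) — a current Class 4 Waiver is held — but (k) sets (j) aside: (k) operates against (j): the record's age is 29 years, meeting the 29 years threshold. (l) applies (a current Standing Declaration is held), but is itself disapplied by (m): (m) operates against (l): a current Schedule 6 Certificate is held. So (e) is unavailable.
Every exception is unavailable, so the rule governs.

Yes — the Fenwood Transit Authority must disclose the briefing note.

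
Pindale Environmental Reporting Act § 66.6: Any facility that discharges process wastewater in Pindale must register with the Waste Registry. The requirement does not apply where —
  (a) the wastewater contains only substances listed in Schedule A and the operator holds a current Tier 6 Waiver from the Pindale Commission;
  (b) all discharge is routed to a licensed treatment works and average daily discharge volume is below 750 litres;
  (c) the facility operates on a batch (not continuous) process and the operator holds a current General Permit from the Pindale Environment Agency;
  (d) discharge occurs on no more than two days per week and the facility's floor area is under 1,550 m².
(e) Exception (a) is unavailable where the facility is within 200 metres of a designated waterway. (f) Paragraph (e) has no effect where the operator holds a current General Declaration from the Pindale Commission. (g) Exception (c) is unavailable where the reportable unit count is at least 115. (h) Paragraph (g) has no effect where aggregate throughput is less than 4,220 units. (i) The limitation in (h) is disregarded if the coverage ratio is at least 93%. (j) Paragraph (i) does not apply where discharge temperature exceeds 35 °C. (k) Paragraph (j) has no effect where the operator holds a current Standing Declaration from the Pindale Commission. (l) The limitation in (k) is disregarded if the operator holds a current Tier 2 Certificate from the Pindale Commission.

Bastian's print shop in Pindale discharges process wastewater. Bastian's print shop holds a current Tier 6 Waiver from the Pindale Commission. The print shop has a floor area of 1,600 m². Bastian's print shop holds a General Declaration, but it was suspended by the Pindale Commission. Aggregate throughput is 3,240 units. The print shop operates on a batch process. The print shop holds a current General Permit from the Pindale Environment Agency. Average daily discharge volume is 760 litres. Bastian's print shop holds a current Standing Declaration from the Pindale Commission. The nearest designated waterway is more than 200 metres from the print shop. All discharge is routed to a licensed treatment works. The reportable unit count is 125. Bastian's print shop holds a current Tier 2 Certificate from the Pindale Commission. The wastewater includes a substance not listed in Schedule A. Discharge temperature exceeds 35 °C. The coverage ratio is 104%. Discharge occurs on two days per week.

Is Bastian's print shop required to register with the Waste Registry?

Exception (a) fails — the wastewater includes a non-Schedule-A substance.
Exception (b) fails — average daily discharge volume is 760 litres, not below 750 litres.
Exception (c) is satisfied on its face — the facility operates on a batch process; a current General Permit is held. Considering the limiting provisions: (g) would limit (c) — the reportable unit count is 125, meeting the 115 threshold — but (h) sets (g) aside: (h) operates against (g): aggregate throughput is 3,240 units, less than the 4,220 units limit. (i) is triggered (the coverage ratio is 104%, meeting the 93% threshold), but is itself disapplied by (j): (j) is triggered — discharge temperature exceeds 35 °C. (k) applies (a current Standing Declaration is held), but is displaced by (l): (l) is triggered — a current Tier 2 Certificate is held. So (c) applies.
Exception (d) requires that the facility's floor area is under 1,550 m²; but the facility's floor area is 1,600 m², not under 1,550 m², so (d) is unavailable.

No — exception (c) applies; Bastian's print shop is not required to register with the Waste Registry.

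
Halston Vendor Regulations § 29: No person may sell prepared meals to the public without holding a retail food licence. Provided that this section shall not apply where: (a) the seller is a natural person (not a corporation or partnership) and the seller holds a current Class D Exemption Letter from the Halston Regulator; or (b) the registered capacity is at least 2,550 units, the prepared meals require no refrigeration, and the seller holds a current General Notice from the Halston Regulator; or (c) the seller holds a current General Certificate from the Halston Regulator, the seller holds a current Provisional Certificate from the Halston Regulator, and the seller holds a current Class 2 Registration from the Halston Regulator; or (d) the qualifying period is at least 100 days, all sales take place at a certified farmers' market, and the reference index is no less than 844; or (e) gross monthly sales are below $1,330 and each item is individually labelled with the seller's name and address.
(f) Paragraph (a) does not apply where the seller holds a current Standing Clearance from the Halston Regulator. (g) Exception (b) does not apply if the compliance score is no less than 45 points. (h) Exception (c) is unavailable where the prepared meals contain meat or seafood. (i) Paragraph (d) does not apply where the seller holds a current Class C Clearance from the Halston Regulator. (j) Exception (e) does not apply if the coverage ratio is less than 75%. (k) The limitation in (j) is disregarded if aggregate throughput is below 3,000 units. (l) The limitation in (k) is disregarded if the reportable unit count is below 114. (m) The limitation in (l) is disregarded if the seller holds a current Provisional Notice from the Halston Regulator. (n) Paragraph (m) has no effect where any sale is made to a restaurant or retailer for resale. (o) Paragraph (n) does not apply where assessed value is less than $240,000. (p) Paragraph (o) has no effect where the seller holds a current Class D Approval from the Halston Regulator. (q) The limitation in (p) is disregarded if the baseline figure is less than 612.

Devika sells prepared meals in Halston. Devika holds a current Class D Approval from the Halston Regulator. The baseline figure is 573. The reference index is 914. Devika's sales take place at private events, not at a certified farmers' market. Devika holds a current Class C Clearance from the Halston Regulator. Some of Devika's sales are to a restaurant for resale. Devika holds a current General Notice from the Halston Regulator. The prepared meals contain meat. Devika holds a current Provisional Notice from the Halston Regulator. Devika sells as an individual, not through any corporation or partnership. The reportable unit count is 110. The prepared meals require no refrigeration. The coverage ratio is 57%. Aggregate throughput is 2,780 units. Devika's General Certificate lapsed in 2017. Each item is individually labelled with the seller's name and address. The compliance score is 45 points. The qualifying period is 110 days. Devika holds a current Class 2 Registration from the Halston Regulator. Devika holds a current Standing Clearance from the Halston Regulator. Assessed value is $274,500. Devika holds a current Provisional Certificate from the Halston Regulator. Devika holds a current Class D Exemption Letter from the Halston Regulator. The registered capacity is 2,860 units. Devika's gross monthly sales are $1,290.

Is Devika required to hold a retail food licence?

Yes — Devika must hold a retail food licence.

All of (a)'s requirements are met (the seller is a natural person; a current Class D Exemption Letter is held). But applying paragraph (f): (f) operates against (a): a current Standing Clearance is held. Exception (a) does not apply.
All of (b)'s requirements are met (the registered capacity is 2,860 units, meeting the 2,550 units threshold; the prepared meals are shelf-stable; a current General Notice is held). But: (g) is triggered — the compliance score is 45 points, meeting the 45 points threshold. (b) is therefore removed.
Exception (c) does not apply: the General Certificate is not current.
Exception (d) fails — sales are at private events, not a certified farmers' market.
Exception (e)'s conditions are all satisfied: gross monthly sales are $1,290, below the $1,330 limit; items are individually labelled. However, paragraphs (j)–(q) must be considered: (j) is triggered — the coverage ratio is 57%, less than the 75% limit. (k) operates (aggregate throughput is 2,780 units, below the 3,000 units limit), but is set aside by (l): (l) is engaged — the reportable unit count is 110, below the 114 limit. (m) applies (a current Provisional Notice is held), but is set aside by (n): (n) operates against (m): some sales are to a restaurant for resale. (o), which would lift (n), does not operate here — assessed value is $274,500, not less than $240,000. (e) is therefore removed.
No exception displaces § 29.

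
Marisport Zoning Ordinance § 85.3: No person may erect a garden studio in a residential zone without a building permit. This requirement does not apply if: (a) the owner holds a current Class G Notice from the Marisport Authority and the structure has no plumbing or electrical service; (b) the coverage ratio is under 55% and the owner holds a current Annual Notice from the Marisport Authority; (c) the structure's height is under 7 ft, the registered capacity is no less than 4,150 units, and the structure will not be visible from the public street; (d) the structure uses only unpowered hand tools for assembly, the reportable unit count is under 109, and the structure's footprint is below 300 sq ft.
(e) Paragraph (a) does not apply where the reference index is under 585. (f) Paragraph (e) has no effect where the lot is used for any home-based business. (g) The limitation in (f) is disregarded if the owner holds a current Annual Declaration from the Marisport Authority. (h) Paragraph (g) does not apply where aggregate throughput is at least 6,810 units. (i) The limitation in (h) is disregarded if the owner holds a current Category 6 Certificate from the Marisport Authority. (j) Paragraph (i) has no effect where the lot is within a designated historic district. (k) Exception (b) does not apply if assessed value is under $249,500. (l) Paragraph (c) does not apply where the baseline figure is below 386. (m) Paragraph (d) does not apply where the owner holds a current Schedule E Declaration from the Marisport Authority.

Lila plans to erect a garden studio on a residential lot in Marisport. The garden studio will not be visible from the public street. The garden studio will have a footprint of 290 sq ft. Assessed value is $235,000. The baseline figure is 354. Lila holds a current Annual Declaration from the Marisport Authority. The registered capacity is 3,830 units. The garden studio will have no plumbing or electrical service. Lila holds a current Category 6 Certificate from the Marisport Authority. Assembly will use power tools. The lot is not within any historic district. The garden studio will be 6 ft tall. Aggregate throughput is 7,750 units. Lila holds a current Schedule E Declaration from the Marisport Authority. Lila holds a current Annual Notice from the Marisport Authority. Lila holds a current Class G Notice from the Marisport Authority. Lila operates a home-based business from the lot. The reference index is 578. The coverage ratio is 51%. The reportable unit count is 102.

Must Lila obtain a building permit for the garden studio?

Exception (a): a current Class G Notice is held; there is no plumbing or electrical service — every condition holds. However, paragraphs (e)–(j) must be considered: (e) operates against (a): the reference index is 578, under the 585 limit. (f) would limit (e) — a home-based business operates on the lot — but (g) sets (f) aside: (g) is engaged — a current Annual Declaration is held. (h) would limit (g) — aggregate throughput is 7,750 units, meeting the 6,810 units threshold — but (i) sets (h) aside: (i) is triggered — a current Category 6 Certificate is held. (j), which would lift (i), is not triggered — the lot is not in a historic district. So (a) is unavailable.
All of (b)'s requirements are met (the coverage ratio is 51%, under the 55% limit; a current Annual Notice is held). Turning to paragraph (k): (k) operates against (b): assessed value is $235,000, under the $249,500 limit. (b) is therefore removed.
Exception (c) fails — the registered capacity is 3,830 units, short of 4,150 units.
Exception (d) requires that the structure uses only unpowered hand tools for assembly; but assembly uses power tools, so (d) is unavailable.
Every exception is unavailable, so the rule governs.

Yes — Lila must obtain a building permit.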